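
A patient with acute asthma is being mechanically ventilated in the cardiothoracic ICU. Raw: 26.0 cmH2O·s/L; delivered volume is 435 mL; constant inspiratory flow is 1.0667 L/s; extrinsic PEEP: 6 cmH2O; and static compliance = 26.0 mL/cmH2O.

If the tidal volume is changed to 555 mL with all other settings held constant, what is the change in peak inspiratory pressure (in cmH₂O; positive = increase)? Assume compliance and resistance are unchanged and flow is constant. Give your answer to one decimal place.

4.6

PIP = Vt/C + R·V̇ + PEEP (constant-flow equation of motion).
Only the elastic term changes: ΔPIP = ΔVt / C = (555 − 435) / 26.0 = 4.615 cmH2O.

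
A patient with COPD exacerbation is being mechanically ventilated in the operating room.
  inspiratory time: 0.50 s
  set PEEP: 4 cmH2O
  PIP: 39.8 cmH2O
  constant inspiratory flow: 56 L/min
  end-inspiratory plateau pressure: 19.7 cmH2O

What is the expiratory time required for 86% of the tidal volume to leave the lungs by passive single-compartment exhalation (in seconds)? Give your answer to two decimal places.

1.26

Flow: 56 L/min ÷ 60 = 0.9333 L/s.
Vt = flow × Ti = 0.9333 L/s × 0.50 s × 1000 mL/L = 466.65 mL.
R = (PIP − Pplat)/V̇ = (39.8 − 19.7) / 0.9333 = 20.1/0.9333 = 21.536 cmH2O·s/L.
C = Vt/(Pplat − PEEP) = 466.65 / (19.7 − 4) = 466.65/15.7 = 29.723 mL/cmH2O.
τ = R × C = 21.536 × 0.02972 L/cmH2O = 0.64 s.
t = −τ·ln(1 − 0.86) = −0.64·ln(0.14) = 1.258 s.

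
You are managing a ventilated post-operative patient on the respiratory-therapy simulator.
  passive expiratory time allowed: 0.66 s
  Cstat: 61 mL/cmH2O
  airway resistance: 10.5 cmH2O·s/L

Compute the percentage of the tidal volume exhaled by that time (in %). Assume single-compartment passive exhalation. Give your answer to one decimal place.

64.3

τ = R × C = 10.5 × 61 mL/cmH2O = 10.5 × 0.061 L/cmH2O = 0.6405 s.
Passive exhalation: V(t)/V₀ = e^(−t/τ) = e^(−0.66/0.6405) = 0.3568.
Fraction exhaled = 1 − 0.3568 = 0.6432 → 64.32%.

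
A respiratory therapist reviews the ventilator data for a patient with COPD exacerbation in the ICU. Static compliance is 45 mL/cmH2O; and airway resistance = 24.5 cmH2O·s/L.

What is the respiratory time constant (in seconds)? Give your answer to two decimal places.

τ = R × C = 24.5 × 45 mL/cmH2O = 24.5 × 0.045 L/cmH2O = 1.103 s.

1.10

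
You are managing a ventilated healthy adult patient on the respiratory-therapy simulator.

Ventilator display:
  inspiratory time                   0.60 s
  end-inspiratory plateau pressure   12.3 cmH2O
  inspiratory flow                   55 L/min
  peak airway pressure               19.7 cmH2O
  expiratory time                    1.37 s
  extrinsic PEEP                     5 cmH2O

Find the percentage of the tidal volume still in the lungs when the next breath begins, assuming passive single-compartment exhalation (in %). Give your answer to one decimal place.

Flow: 55 L/min ÷ 60 = 0.9167 L/s.
Vt = flow × Ti = 0.9167 L/s × 0.60 s × 1000 mL/L = 550.02 mL.
R = (PIP − Pplat)/V̇ = (19.7 − 12.3) / 0.9167 = 7.4/0.9167 = 8.072 cmH2O·s/L.
C = Vt/(Pplat − PEEP) = 550.02 / (12.3 − 5) = 550.02/7.3 = 75.345 mL/cmH2O.
τ = R × C = 8.072 × 0.07535 L/cmH2O = 0.6082 s.
Fraction remaining at end-expiration = e^(−Te/τ) = e^(−1.37/0.6082) = 0.1051 → 10.51%.

10.5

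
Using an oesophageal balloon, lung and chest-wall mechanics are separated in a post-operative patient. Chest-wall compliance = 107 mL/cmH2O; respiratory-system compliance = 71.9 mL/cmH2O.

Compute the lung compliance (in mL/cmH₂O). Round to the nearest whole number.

219

1/CL = 1/Crs − 1/Ccw.
1/CL = 1/71.9 − 1/107 = 0.004562.
CL = 219.2 mL/cmH2O.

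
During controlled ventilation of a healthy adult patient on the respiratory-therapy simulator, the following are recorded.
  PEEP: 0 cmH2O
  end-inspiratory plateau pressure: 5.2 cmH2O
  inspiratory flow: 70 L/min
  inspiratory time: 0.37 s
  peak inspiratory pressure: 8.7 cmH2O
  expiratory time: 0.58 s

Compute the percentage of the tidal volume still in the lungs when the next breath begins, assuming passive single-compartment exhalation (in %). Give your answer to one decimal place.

9.7

Flow: 70 L/min ÷ 60 = 1.1667 L/s.
Vt = flow × Ti = 1.1667 L/s × 0.37 s × 1000 mL/L = 431.68 mL.
R = (PIP − Pplat)/V̇ = (8.7 − 5.2) / 1.1667 = 3.5/1.1667 = 3.0 cmH2O·s/L.
C = Vt/(Pplat − PEEP) = 431.68 / (5.2 − 0) = 431.68/5.2 = 83.015 mL/cmH2O.
τ = R × C = 3.0 × 0.08302 L/cmH2O = 0.2491 s.
Fraction remaining at end-expiration = e^(−Te/τ) = e^(−0.58/0.2491) = 0.09745 → 9.745%.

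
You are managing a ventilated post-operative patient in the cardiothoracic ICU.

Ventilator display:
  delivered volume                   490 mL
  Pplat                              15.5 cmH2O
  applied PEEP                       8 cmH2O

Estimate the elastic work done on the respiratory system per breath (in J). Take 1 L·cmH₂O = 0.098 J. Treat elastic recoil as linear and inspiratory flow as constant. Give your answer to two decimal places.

Elastic work ≈ ½ × (Pplat − PEEP) × Vt = 0.5 × (15.5 − 8) × 0.490 L = 0.5 × 7.5 × 0.490 = 1.838 L·cmH2O.
× 0.098 J/(L·cmH2O) → 0.1801 J.

0.18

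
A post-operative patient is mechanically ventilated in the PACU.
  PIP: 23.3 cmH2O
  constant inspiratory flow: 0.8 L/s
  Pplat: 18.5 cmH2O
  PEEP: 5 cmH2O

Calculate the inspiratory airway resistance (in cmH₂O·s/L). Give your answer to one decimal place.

6.0

Raw = (PIP − Pplat) / flow = (23.3 − 18.5) / 0.8 = 4.8 / 0.8 = 6.0 cmH2O·s/L.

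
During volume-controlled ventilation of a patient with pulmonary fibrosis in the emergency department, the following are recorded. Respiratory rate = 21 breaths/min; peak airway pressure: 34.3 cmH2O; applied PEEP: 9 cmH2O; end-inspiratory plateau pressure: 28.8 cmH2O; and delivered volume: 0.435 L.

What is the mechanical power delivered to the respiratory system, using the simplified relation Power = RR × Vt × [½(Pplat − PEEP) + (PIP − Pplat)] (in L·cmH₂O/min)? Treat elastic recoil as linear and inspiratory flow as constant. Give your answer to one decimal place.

Per-breath work = Vt × [½(Pplat−PEEP) + (PIP−Pplat)] = 0.435 × [0.5×19.8 + 5.5] = 0.435 × 15.4 = 6.699 L·cmH2O.
Power = 21 × 6.699 = 140.68 L·cmH2O/min.

140.7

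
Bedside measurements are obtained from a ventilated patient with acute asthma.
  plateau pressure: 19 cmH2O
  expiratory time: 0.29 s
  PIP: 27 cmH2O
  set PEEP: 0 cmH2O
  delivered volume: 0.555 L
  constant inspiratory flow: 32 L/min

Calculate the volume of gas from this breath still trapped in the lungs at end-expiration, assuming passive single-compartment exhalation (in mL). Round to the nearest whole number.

Flow: 32 L/min ÷ 60 = 0.5333 L/s.
R = (PIP − Pplat)/V̇ = (27 − 19) / 0.5333 = 8.0/0.5333 = 15.001 cmH2O·s/L.
C = Vt/(Pplat − PEEP) = 555.0 / (19 − 0) = 555.0/19.0 = 29.211 mL/cmH2O.
τ = R × C = 15.001 × 0.02921 L/cmH2O = 0.4382 s.
Fraction remaining = e^(−Te/τ) = e^(−0.29/0.4382) = 0.5159.
Trapped volume = 555.0 × 0.5159 = 286.32 mL.

286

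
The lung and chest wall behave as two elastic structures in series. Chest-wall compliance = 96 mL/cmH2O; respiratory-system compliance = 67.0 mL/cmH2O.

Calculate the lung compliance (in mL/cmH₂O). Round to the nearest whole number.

222

1/CL = 1/Crs − 1/Ccw.
1/CL = 1/67.0 − 1/96 = 0.004509.
CL = 221.78 mL/cmH2O.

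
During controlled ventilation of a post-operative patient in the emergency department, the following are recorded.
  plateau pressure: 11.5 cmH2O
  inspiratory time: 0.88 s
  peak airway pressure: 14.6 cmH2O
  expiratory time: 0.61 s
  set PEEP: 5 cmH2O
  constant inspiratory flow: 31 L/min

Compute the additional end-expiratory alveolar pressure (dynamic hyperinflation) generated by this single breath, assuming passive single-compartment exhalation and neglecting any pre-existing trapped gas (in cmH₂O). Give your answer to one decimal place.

Flow: 31 L/min ÷ 60 = 0.5167 L/s.
Vt = flow × Ti = 0.5167 L/s × 0.88 s × 1000 mL/L = 454.7 mL.
R = (PIP − Pplat)/V̇ = (14.6 − 11.5) / 0.5167 = 3.1/0.5167 = 6.0 cmH2O·s/L.
C = Vt/(Pplat − PEEP) = 454.7 / (11.5 − 5) = 454.7/6.5 = 69.954 mL/cmH2O.
τ = R × C = 6.0 × 0.06995 L/cmH2O = 0.4197 s.
Fraction remaining = e^(−Te/τ) = e^(−0.61/0.4197) = 0.2338; trapped volume = 454.7 × 0.2338 = 106.31 mL.
Additional alveolar pressure from trapping ≈ V_trapped / C = 106.31 / 69.954 = 1.52 cmH2O.

1.5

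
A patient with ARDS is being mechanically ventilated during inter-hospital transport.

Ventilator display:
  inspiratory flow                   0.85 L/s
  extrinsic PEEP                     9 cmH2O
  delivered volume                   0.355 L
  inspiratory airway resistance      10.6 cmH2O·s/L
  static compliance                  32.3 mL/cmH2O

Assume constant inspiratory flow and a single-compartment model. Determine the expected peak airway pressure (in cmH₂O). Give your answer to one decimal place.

29.0

Equation of motion (constant flow): PIP = Vt/C + R·V̇ + PEEP.
PIP = 355/32.3 + 10.6×0.85 + 9 = 10.991 + 9.01 + 9 = 29.001 cmH2O.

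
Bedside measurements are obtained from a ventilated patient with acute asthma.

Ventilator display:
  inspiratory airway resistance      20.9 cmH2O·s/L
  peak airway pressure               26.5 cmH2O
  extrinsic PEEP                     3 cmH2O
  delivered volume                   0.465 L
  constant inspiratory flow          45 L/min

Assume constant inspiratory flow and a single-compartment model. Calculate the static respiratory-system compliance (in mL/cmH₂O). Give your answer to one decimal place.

59.4

Flow: 45 L/min ÷ 60 = 0.75 L/s.
Equation of motion (constant flow): PIP = Vt/C + R·V̇ + PEEP.
Vt/C = PIP − R·V̇ − PEEP = 26.5 − 20.9×0.75 − 3 = 26.5 − 15.675 − 3 = 7.825 cmH2O.
C = Vt / 7.825 = 465 / 7.825 = 59.425 mL/cmH2O.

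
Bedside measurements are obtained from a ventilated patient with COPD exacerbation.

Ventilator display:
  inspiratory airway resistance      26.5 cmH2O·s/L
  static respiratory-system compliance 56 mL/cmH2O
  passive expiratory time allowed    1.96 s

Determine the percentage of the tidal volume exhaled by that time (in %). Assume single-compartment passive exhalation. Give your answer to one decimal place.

τ = R × C = 26.5 × 56 mL/cmH2O = 26.5 × 0.056 L/cmH2O = 1.484 s.
Passive exhalation: V(t)/V₀ = e^(−t/τ) = e^(−1.96/1.484) = 0.2669.
Fraction exhaled = 1 − 0.2669 = 0.7331 → 73.31%.

73.3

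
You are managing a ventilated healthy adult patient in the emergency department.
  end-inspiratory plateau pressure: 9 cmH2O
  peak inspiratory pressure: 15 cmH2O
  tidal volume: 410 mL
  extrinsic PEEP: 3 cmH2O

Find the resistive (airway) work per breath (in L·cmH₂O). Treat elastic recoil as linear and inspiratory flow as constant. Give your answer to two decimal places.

With constant inspiratory flow the resistive pressure is constant at PIP − Pplat = 15 − 9 = 6.0 cmH2O, so resistive work = 6.0 × 0.410 = 2.46 L·cmH2O.

2.46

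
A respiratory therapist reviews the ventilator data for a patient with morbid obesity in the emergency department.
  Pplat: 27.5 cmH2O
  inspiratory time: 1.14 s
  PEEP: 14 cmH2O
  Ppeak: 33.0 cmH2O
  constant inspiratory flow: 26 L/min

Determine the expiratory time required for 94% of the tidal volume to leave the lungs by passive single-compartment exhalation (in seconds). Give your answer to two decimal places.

Flow: 26 L/min ÷ 60 = 0.4333 L/s.
Vt = flow × Ti = 0.4333 L/s × 1.14 s × 1000 mL/L = 493.96 mL.
R = (PIP − Pplat)/V̇ = (33.0 − 27.5) / 0.4333 = 5.5/0.4333 = 12.693 cmH2O·s/L.
C = Vt/(Pplat − PEEP) = 493.96 / (27.5 − 14) = 493.96/13.5 = 36.59 mL/cmH2O.
τ = R × C = 12.693 × 0.03659 L/cmH2O = 0.4644 s.
t = −τ·ln(1 − 0.94) = −0.4644·ln(0.06) = 1.307 s.

1.31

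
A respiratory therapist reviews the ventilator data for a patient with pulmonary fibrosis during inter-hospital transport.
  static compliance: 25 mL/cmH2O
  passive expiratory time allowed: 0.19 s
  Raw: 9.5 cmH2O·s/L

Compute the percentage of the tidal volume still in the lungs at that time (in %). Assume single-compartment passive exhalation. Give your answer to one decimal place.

44.9

τ = R × C = 9.5 × 25 mL/cmH2O = 9.5 × 0.025 L/cmH2O = 0.2375 s.
Passive exhalation: V(t)/V₀ = e^(−t/τ) = e^(−0.19/0.2375) = 0.4493.
Fraction remaining = 0.4493 → 44.93%.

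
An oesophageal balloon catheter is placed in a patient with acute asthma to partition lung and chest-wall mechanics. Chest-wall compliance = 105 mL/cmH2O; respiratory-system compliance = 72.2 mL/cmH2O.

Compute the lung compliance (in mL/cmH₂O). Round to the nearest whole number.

231

1/CL = 1/Crs − 1/Ccw.
1/CL = 1/72.2 − 1/105 = 0.004327.
CL = 231.11 mL/cmH2O.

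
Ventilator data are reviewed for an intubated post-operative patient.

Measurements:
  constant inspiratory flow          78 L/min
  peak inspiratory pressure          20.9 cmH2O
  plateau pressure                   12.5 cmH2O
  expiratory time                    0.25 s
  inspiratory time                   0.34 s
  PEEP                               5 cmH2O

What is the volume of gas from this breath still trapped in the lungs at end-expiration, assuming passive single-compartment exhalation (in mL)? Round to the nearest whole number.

229

Flow: 78 L/min ÷ 60 = 1.3 L/s.
Vt = flow × Ti = 1.3 L/s × 0.34 s × 1000 mL/L = 442.0 mL.
R = (PIP − Pplat)/V̇ = (20.9 − 12.5) / 1.3 = 8.4/1.3 = 6.462 cmH2O·s/L.
C = Vt/(Pplat − PEEP) = 442.0 / (12.5 − 5) = 442.0/7.5 = 58.933 mL/cmH2O.
τ = R × C = 6.462 × 0.05893 L/cmH2O = 0.3808 s.
Fraction remaining = e^(−Te/τ) = e^(−0.25/0.3808) = 0.5187.
Trapped volume = 442.0 × 0.5187 = 229.27 mL.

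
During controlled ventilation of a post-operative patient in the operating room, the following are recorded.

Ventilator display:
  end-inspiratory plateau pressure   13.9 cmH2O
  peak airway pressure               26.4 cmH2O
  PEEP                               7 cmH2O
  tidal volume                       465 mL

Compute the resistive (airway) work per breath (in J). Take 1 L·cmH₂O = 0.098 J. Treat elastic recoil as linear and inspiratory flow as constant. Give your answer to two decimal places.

With constant inspiratory flow the resistive pressure is constant at PIP − Pplat = 26.4 − 13.9 = 12.5 cmH2O, so resistive work = 12.5 × 0.465 = 5.813 L·cmH2O.
× 0.098 J/(L·cmH2O) → 0.5697 J.

0.57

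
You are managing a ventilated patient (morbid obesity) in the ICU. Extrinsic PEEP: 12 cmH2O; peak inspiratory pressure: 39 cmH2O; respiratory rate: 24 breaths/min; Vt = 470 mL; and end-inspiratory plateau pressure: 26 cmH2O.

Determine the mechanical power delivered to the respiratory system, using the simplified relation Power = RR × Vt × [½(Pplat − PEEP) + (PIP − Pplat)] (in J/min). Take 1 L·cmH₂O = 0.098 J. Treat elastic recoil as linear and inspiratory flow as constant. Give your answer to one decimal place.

Per-breath work = Vt × [½(Pplat−PEEP) + (PIP−Pplat)] = 0.470 × [0.5×14.0 + 13.0] = 0.470 × 20.0 = 9.4 L·cmH2O.
Power = 24 × 9.4 = 225.6 L·cmH2O/min.
× 0.098 J/(L·cmH2O) → 22.109 J/min.

22.1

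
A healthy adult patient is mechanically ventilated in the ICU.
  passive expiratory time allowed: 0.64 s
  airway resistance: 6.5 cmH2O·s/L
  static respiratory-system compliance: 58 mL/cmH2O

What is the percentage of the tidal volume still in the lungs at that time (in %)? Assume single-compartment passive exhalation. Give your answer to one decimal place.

τ = R × C = 6.5 × 58 mL/cmH2O = 6.5 × 0.058 L/cmH2O = 0.377 s.
Passive exhalation: V(t)/V₀ = e^(−t/τ) = e^(−0.64/0.377) = 0.1831.
Fraction remaining = 0.1831 → 18.31%.

18.3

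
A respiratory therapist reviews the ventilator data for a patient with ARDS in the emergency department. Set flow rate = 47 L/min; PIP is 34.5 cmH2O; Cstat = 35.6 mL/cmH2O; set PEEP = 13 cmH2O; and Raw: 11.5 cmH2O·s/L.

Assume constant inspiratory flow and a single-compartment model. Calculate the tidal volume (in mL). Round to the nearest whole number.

445

Flow: 47 L/min ÷ 60 = 0.7833 L/s.
Equation of motion (constant flow): PIP = Vt/C + R·V̇ + PEEP.
Vt/C = PIP − R·V̇ − PEEP = 34.5 − 9.008 − 13 = 12.492 cmH2O.
Vt = C × 12.492 = 35.6 × 12.492 = 444.72 mL.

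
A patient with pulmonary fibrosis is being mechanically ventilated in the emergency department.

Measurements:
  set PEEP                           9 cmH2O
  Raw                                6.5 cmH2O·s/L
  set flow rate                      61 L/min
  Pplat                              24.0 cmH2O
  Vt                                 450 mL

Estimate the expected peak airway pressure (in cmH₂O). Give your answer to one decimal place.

Flow: 61 L/min ÷ 60 = 1.0167 L/s.
PIP = Pplat + Raw × flow = 24.0 + 6.5 × 1.0167 = 24.0 + 6.609 = 30.609 cmH2O.

30.6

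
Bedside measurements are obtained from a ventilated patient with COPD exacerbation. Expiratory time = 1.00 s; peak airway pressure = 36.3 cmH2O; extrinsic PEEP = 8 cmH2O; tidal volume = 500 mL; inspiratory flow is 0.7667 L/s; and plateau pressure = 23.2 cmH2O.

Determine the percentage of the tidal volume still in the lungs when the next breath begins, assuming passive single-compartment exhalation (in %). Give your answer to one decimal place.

16.9

R = (PIP − Pplat)/V̇ = (36.3 − 23.2) / 0.7667 = 13.1/0.7667 = 17.086 cmH2O·s/L.
C = Vt/(Pplat − PEEP) = 500.0 / (23.2 − 8) = 500.0/15.2 = 32.895 mL/cmH2O.
τ = R × C = 17.086 × 0.0329 L/cmH2O = 0.5621 s.
Fraction remaining at end-expiration = e^(−Te/τ) = e^(−1.00/0.5621) = 0.1688 → 16.88%.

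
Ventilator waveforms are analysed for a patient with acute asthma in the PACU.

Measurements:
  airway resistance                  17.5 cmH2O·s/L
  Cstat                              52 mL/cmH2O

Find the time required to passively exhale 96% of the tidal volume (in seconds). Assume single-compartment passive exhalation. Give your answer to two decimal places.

τ = R × C = 17.5 × 52 mL/cmH2O = 17.5 × 0.052 L/cmH2O = 0.91 s.
Exhaled fraction f = 1 − e^(−t/τ) → t = −τ·ln(1 − f) = −0.91·ln(0.04) = 2.929 s.

2.93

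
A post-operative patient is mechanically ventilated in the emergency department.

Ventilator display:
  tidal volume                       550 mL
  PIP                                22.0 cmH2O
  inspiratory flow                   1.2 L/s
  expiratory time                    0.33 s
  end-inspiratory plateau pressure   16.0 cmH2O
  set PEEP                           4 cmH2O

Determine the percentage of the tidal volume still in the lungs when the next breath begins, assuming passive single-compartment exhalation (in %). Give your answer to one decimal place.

23.7

R = (PIP − Pplat)/V̇ = (22.0 − 16.0) / 1.2 = 6.0/1.2 = 5.0 cmH2O·s/L.
C = Vt/(Pplat − PEEP) = 550.0 / (16.0 − 4) = 550.0/12.0 = 45.833 mL/cmH2O.
τ = R × C = 5.0 × 0.04583 L/cmH2O = 0.2292 s.
Fraction remaining at end-expiration = e^(−Te/τ) = e^(−0.33/0.2292) = 0.237 → 23.7%.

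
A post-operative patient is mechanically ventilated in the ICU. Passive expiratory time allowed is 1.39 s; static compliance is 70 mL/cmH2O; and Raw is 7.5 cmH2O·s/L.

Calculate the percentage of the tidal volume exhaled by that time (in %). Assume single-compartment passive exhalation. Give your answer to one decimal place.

92.9

τ = R × C = 7.5 × 70 mL/cmH2O = 7.5 × 0.070 L/cmH2O = 0.525 s.
Passive exhalation: V(t)/V₀ = e^(−t/τ) = e^(−1.39/0.525) = 0.07082.
Fraction exhaled = 1 − 0.07082 = 0.9292 → 92.92%.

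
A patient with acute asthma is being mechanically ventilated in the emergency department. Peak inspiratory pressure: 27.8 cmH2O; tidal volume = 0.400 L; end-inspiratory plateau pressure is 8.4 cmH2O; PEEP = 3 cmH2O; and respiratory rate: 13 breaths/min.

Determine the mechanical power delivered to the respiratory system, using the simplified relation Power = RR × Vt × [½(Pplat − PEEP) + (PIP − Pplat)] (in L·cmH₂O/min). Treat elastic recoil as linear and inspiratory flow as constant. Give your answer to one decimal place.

114.9

Per-breath work = Vt × [½(Pplat−PEEP) + (PIP−Pplat)] = 0.400 × [0.5×5.4 + 19.4] = 0.400 × 22.1 = 8.84 L·cmH2O.
Power = 13 × 8.84 = 114.92 L·cmH2O/min.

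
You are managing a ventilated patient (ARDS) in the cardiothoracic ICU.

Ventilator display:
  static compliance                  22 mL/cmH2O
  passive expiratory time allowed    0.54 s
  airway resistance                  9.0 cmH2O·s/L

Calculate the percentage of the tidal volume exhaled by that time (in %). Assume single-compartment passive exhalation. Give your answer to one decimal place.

93.5

τ = R × C = 9.0 × 22 mL/cmH2O = 9.0 × 0.022 L/cmH2O = 0.198 s.
Passive exhalation: V(t)/V₀ = e^(−t/τ) = e^(−0.54/0.198) = 0.0654.
Fraction exhaled = 1 − 0.0654 = 0.9346 → 93.46%.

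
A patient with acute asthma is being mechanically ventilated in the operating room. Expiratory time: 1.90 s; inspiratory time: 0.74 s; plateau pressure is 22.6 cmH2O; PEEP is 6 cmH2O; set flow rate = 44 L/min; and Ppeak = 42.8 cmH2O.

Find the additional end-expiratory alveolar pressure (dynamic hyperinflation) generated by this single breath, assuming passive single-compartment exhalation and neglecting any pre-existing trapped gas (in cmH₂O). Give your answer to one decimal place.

Flow: 44 L/min ÷ 60 = 0.7333 L/s.
Vt = flow × Ti = 0.7333 L/s × 0.74 s × 1000 mL/L = 542.64 mL.
R = (PIP − Pplat)/V̇ = (42.8 − 22.6) / 0.7333 = 20.2/0.7333 = 27.547 cmH2O·s/L.
C = Vt/(Pplat − PEEP) = 542.64 / (22.6 − 6) = 542.64/16.6 = 32.689 mL/cmH2O.
τ = R × C = 27.547 × 0.03269 L/cmH2O = 0.9005 s.
Fraction remaining = e^(−Te/τ) = e^(−1.90/0.9005) = 0.1212; trapped volume = 542.64 × 0.1212 = 65.768 mL.
Additional alveolar pressure from trapping ≈ V_trapped / C = 65.768 / 32.689 = 2.012 cmH2O.

2.0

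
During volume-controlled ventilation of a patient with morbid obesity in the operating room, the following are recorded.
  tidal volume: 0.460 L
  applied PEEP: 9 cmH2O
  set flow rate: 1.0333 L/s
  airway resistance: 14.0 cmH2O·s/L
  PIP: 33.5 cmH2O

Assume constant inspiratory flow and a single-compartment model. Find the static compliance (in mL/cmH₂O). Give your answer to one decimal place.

Equation of motion (constant flow): PIP = Vt/C + R·V̇ + PEEP.
Vt/C = PIP − R·V̇ − PEEP = 33.5 − 14.0×1.0333 − 9 = 33.5 − 14.466 − 9 = 10.034 cmH2O.
C = Vt / 10.034 = 460 / 10.034 = 45.844 mL/cmH2O.

45.8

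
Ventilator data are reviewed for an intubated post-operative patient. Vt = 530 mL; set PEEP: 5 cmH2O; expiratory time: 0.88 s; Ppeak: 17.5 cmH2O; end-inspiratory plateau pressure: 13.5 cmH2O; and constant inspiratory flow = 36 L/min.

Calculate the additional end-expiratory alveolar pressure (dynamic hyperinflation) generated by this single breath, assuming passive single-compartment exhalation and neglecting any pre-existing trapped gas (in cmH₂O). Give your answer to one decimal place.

1.0

Flow: 36 L/min ÷ 60 = 0.6 L/s.
R = (PIP − Pplat)/V̇ = (17.5 − 13.5) / 0.6 = 4.0/0.6 = 6.667 cmH2O·s/L.
C = Vt/(Pplat − PEEP) = 530.0 / (13.5 − 5) = 530.0/8.5 = 62.353 mL/cmH2O.
τ = R × C = 6.667 × 0.06235 L/cmH2O = 0.4157 s.
Fraction remaining = e^(−Te/τ) = e^(−0.88/0.4157) = 0.1204; trapped volume = 530.0 × 0.1204 = 63.812 mL.
Additional alveolar pressure from trapping ≈ V_trapped / C = 63.812 / 62.353 = 1.023 cmH2O.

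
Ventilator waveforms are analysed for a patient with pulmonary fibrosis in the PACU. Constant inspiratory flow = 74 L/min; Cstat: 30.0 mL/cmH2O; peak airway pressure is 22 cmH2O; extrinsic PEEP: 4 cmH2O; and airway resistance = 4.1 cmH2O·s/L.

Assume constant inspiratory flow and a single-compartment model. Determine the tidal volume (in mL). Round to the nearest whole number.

388

Flow: 74 L/min ÷ 60 = 1.2333 L/s.
Equation of motion (constant flow): PIP = Vt/C + R·V̇ + PEEP.
Vt/C = PIP − R·V̇ − PEEP = 22 − 5.057 − 4 = 12.943 cmH2O.
Vt = C × 12.943 = 30.0 × 12.943 = 388.29 mL.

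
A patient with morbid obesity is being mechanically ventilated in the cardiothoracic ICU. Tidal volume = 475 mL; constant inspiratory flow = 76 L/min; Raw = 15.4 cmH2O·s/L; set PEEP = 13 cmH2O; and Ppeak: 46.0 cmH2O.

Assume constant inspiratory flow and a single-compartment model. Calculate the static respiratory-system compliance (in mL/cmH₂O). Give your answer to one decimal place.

Flow: 76 L/min ÷ 60 = 1.2667 L/s.
Equation of motion (constant flow): PIP = Vt/C + R·V̇ + PEEP.
Vt/C = PIP − R·V̇ − PEEP = 46.0 − 15.4×1.2667 − 13 = 46.0 − 19.507 − 13 = 13.493 cmH2O.
C = Vt / 13.493 = 475 / 13.493 = 35.203 mL/cmH2O.

35.2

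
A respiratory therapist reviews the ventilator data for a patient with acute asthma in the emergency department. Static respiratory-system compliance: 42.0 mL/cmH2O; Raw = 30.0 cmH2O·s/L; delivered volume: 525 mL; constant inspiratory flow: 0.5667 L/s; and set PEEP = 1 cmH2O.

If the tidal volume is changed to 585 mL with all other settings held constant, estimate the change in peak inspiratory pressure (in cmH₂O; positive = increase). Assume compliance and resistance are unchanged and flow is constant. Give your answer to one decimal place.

PIP = Vt/C + R·V̇ + PEEP (constant-flow equation of motion).
Only the elastic term changes: ΔPIP = ΔVt / C = (585 − 525) / 42.0 = 1.429 cmH2O.

1.4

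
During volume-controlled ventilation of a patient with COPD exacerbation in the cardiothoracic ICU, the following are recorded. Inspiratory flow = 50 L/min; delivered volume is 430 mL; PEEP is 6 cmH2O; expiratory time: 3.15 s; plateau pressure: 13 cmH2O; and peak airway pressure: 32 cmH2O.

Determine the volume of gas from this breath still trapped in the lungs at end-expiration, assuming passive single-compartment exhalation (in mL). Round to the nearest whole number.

45

Flow: 50 L/min ÷ 60 = 0.8333 L/s.
R = (PIP − Pplat)/V̇ = (32 − 13) / 0.8333 = 19.0/0.8333 = 22.801 cmH2O·s/L.
C = Vt/(Pplat − PEEP) = 430.0 / (13 − 6) = 430.0/7.0 = 61.429 mL/cmH2O.
τ = R × C = 22.801 × 0.06143 L/cmH2O = 1.401 s.
Fraction remaining = e^(−Te/τ) = e^(−3.15/1.401) = 0.1056.
Trapped volume = 430.0 × 0.1056 = 45.408 mL.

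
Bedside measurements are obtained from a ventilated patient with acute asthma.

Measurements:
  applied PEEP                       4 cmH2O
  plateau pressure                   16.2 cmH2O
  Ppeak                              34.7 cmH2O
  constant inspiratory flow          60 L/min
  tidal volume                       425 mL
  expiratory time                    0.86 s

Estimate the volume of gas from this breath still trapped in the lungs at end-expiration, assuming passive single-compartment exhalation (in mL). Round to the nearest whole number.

Flow: 60 L/min ÷ 60 = 1 L/s.
R = (PIP − Pplat)/V̇ = (34.7 − 16.2) / 1 = 18.5/1 = 18.5 cmH2O·s/L.
C = Vt/(Pplat − PEEP) = 425.0 / (16.2 − 4) = 425.0/12.2 = 34.836 mL/cmH2O.
τ = R × C = 18.5 × 0.03484 L/cmH2O = 0.6445 s.
Fraction remaining = e^(−Te/τ) = e^(−0.86/0.6445) = 0.2633.
Trapped volume = 425.0 × 0.2633 = 111.9 mL.

112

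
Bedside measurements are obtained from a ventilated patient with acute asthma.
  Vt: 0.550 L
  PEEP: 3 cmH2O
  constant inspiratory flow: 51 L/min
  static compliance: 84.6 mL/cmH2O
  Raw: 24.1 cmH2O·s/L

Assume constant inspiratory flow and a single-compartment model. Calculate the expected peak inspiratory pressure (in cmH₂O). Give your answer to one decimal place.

Flow: 51 L/min ÷ 60 = 0.85 L/s.
Equation of motion (constant flow): PIP = Vt/C + R·V̇ + PEEP.
PIP = 550/84.6 + 24.1×0.85 + 3 = 6.501 + 20.485 + 3 = 29.986 cmH2O.

30.0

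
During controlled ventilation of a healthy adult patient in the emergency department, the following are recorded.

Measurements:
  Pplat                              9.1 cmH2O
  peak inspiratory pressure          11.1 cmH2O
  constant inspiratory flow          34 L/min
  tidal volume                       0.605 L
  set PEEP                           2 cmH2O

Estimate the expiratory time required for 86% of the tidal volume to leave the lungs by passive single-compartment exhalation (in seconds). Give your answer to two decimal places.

0.59

Flow: 34 L/min ÷ 60 = 0.5667 L/s.
R = (PIP − Pplat)/V̇ = (11.1 − 9.1) / 0.5667 = 2.0/0.5667 = 3.529 cmH2O·s/L.
C = Vt/(Pplat − PEEP) = 605.0 / (9.1 − 2) = 605.0/7.1 = 85.211 mL/cmH2O.
τ = R × C = 3.529 × 0.08521 L/cmH2O = 0.3007 s.
t = −τ·ln(1 − 0.86) = −0.3007·ln(0.14) = 0.5912 s.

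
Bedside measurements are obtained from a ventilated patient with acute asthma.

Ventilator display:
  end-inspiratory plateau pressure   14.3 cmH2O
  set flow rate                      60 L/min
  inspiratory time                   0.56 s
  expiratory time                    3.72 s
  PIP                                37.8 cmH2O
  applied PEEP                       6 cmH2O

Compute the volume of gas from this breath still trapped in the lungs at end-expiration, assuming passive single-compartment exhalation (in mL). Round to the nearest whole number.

Flow: 60 L/min ÷ 60 = 1 L/s.
Vt = flow × Ti = 1 L/s × 0.56 s × 1000 mL/L = 560.0 mL.
R = (PIP − Pplat)/V̇ = (37.8 − 14.3) / 1 = 23.5/1 = 23.5 cmH2O·s/L.
C = Vt/(Pplat − PEEP) = 560.0 / (14.3 − 6) = 560.0/8.3 = 67.47 mL/cmH2O.
τ = R × C = 23.5 × 0.06747 L/cmH2O = 1.586 s.
Fraction remaining = e^(−Te/τ) = e^(−3.72/1.586) = 0.0958.
Trapped volume = 560.0 × 0.0958 = 53.648 mL.

54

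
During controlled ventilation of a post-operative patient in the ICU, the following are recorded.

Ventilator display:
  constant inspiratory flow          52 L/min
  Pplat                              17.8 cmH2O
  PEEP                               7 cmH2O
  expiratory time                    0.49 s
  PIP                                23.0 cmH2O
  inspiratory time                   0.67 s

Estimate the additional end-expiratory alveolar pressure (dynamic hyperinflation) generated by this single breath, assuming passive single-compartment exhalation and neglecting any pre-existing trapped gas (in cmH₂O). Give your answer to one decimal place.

2.4

Flow: 52 L/min ÷ 60 = 0.8667 L/s.
Vt = flow × Ti = 0.8667 L/s × 0.67 s × 1000 mL/L = 580.69 mL.
R = (PIP − Pplat)/V̇ = (23.0 − 17.8) / 0.8667 = 5.2/0.8667 = 6.0 cmH2O·s/L.
C = Vt/(Pplat − PEEP) = 580.69 / (17.8 − 7) = 580.69/10.8 = 53.768 mL/cmH2O.
τ = R × C = 6.0 × 0.05377 L/cmH2O = 0.3226 s.
Fraction remaining = e^(−Te/τ) = e^(−0.49/0.3226) = 0.219; trapped volume = 580.69 × 0.219 = 127.17 mL.
Additional alveolar pressure from trapping ≈ V_trapped / C = 127.17 / 53.768 = 2.365 cmH2O.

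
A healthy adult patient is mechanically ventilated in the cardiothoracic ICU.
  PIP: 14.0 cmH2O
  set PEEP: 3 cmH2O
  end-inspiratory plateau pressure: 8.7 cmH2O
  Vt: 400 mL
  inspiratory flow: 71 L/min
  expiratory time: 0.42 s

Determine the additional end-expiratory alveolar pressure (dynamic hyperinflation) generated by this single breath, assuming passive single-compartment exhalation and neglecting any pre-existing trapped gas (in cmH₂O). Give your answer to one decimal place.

Flow: 71 L/min ÷ 60 = 1.1833 L/s.
R = (PIP − Pplat)/V̇ = (14.0 − 8.7) / 1.1833 = 5.3/1.1833 = 4.479 cmH2O·s/L.
C = Vt/(Pplat − PEEP) = 400.0 / (8.7 − 3) = 400.0/5.7 = 70.175 mL/cmH2O.
τ = R × C = 4.479 × 0.07018 L/cmH2O = 0.3143 s.
Fraction remaining = e^(−Te/τ) = e^(−0.42/0.3143) = 0.2628; trapped volume = 400.0 × 0.2628 = 105.12 mL.
Additional alveolar pressure from trapping ≈ V_trapped / C = 105.12 / 70.175 = 1.498 cmH2O.

1.5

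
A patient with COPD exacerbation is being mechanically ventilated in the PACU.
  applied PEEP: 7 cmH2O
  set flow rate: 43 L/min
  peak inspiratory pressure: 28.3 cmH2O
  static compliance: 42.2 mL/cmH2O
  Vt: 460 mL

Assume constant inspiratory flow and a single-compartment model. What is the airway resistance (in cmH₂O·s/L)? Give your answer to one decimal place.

14.5

Flow: 43 L/min ÷ 60 = 0.7167 L/s.
Equation of motion (constant flow): PIP = Vt/C + R·V̇ + PEEP.
R·V̇ = PIP − Vt/C − PEEP = 28.3 − 460/42.2 − 7 = 28.3 − 10.9 − 7 = 10.4 cmH2O.
R = 10.4 / 0.7167 = 14.511 cmH2O·s/L.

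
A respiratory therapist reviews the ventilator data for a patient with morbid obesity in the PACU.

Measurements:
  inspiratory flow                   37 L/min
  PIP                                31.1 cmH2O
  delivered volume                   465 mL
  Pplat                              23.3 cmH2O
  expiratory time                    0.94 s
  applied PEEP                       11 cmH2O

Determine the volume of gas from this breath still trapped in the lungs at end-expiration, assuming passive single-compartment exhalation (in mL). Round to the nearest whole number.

Flow: 37 L/min ÷ 60 = 0.6167 L/s.
R = (PIP − Pplat)/V̇ = (31.1 − 23.3) / 0.6167 = 7.8/0.6167 = 12.648 cmH2O·s/L.
C = Vt/(Pplat − PEEP) = 465.0 / (23.3 − 11) = 465.0/12.3 = 37.805 mL/cmH2O.
τ = R × C = 12.648 × 0.03781 L/cmH2O = 0.4782 s.
Fraction remaining = e^(−Te/τ) = e^(−0.94/0.4782) = 0.1401.
Trapped volume = 465.0 × 0.1401 = 65.147 mL.

65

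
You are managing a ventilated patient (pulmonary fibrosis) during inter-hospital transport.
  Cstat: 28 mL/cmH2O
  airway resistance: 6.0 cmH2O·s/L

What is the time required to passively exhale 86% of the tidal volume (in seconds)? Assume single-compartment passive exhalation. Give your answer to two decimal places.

0.33

τ = R × C = 6.0 × 28 mL/cmH2O = 6.0 × 0.028 L/cmH2O = 0.168 s.
Exhaled fraction f = 1 − e^(−t/τ) → t = −τ·ln(1 − f) = −0.168·ln(0.14) = 0.3303 s.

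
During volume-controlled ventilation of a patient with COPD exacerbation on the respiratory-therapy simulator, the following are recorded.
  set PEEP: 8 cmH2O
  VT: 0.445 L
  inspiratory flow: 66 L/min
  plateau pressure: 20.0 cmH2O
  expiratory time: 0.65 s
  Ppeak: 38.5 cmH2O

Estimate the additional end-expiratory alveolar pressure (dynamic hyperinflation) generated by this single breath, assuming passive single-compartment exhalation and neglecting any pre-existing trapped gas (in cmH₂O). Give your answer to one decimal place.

Flow: 66 L/min ÷ 60 = 1.1 L/s.
R = (PIP − Pplat)/V̇ = (38.5 − 20.0) / 1.1 = 18.5/1.1 = 16.818 cmH2O·s/L.
C = Vt/(Pplat − PEEP) = 445.0 / (20.0 − 8) = 445.0/12.0 = 37.083 mL/cmH2O.
τ = R × C = 16.818 × 0.03708 L/cmH2O = 0.6236 s.
Fraction remaining = e^(−Te/τ) = e^(−0.65/0.6236) = 0.3526; trapped volume = 445.0 × 0.3526 = 156.91 mL.
Additional alveolar pressure from trapping ≈ V_trapped / C = 156.91 / 37.083 = 4.231 cmH2O.

4.2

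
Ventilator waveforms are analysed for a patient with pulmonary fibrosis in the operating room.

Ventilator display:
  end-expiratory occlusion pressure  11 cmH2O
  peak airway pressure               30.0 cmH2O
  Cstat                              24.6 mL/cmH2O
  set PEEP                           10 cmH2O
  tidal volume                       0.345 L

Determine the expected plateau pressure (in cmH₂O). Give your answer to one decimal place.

25.0

End-expiratory occlusion gives total PEEP = 11 cmH2O (intrinsic PEEP = 11 − 10 = 1). Use total PEEP for the elastic gradient.
Pplat = PEEPtotal + Vt / Cstat = 11 + 345 / 24.6 = 11 + 14.024 = 25.024 cmH2O.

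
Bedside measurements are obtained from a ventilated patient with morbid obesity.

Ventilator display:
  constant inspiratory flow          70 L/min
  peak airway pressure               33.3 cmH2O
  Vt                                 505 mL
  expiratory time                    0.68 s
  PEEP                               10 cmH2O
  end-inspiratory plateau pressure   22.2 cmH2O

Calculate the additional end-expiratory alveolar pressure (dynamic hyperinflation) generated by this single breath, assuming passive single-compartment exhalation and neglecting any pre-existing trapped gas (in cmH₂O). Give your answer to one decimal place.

Flow: 70 L/min ÷ 60 = 1.1667 L/s.
R = (PIP − Pplat)/V̇ = (33.3 − 22.2) / 1.1667 = 11.1/1.1667 = 9.514 cmH2O·s/L.
C = Vt/(Pplat − PEEP) = 505.0 / (22.2 − 10) = 505.0/12.2 = 41.393 mL/cmH2O.
τ = R × C = 9.514 × 0.04139 L/cmH2O = 0.3938 s.
Fraction remaining = e^(−Te/τ) = e^(−0.68/0.3938) = 0.1779; trapped volume = 505.0 × 0.1779 = 89.84 mL.
Additional alveolar pressure from trapping ≈ V_trapped / C = 89.84 / 41.393 = 2.17 cmH2O.

2.2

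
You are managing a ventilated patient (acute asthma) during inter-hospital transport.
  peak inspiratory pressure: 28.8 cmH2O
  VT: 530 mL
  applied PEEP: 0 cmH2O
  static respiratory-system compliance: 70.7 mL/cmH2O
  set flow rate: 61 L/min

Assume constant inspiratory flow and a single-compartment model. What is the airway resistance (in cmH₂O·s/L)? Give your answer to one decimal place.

21.0

Flow: 61 L/min ÷ 60 = 1.0167 L/s.
Equation of motion (constant flow): PIP = Vt/C + R·V̇ + PEEP.
R·V̇ = PIP − Vt/C − PEEP = 28.8 − 530/70.7 − 0 = 28.8 − 7.496 − 0 = 21.304 cmH2O.
R = 21.304 / 1.0167 = 20.954 cmH2O·s/L.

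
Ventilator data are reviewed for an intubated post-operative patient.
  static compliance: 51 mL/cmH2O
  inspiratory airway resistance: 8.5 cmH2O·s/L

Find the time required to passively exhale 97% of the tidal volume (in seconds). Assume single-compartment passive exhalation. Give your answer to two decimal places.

1.52

τ = R × C = 8.5 × 51 mL/cmH2O = 8.5 × 0.051 L/cmH2O = 0.4335 s.
Exhaled fraction f = 1 − e^(−t/τ) → t = −τ·ln(1 − f) = −0.4335·ln(0.03) = 1.52 s.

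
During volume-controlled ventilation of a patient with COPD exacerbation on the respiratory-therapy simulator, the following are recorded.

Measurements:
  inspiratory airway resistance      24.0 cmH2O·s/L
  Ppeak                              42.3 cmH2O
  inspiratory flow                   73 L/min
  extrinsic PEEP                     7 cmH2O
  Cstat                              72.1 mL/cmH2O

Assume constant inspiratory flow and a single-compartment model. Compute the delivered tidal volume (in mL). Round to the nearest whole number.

440

Flow: 73 L/min ÷ 60 = 1.2167 L/s.
Equation of motion (constant flow): PIP = Vt/C + R·V̇ + PEEP.
Vt/C = PIP − R·V̇ − PEEP = 42.3 − 29.201 − 7 = 6.099 cmH2O.
Vt = C × 6.099 = 72.1 × 6.099 = 439.74 mL.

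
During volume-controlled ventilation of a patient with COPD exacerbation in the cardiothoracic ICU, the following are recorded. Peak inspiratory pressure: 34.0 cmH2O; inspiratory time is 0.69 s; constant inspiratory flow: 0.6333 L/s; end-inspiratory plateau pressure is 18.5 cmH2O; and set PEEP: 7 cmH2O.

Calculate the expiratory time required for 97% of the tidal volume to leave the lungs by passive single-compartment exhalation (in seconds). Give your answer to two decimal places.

3.26

Vt = flow × Ti = 0.6333 L/s × 0.69 s × 1000 mL/L = 436.98 mL.
R = (PIP − Pplat)/V̇ = (34.0 − 18.5) / 0.6333 = 15.5/0.6333 = 24.475 cmH2O·s/L.
C = Vt/(Pplat − PEEP) = 436.98 / (18.5 − 7) = 436.98/11.5 = 37.998 mL/cmH2O.
τ = R × C = 24.475 × 0.038 L/cmH2O = 0.9301 s.
t = −τ·ln(1 − 0.97) = −0.9301·ln(0.03) = 3.261 s.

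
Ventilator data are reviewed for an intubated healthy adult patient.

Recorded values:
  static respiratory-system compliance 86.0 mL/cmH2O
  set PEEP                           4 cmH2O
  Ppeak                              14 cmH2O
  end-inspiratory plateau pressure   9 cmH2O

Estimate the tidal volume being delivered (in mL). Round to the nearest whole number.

430

Vt = Cstat × (Pplat − PEEP) = 86.0 × (9 − 4) = 86.0 × 5.0 = 430.0 mL.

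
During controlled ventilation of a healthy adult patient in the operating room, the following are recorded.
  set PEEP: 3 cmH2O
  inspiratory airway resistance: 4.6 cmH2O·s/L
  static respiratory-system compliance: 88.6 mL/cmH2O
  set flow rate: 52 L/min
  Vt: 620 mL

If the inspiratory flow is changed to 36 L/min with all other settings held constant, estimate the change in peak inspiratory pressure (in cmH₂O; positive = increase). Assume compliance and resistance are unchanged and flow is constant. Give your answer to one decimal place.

Flow: 52 L/min ÷ 60 = 0.8667 L/s.
New flow: 36 L/min ÷ 60 = 0.6 L/s.
PIP = Vt/C + R·V̇ + PEEP (constant-flow equation of motion).
Only the resistive term changes: ΔPIP = R × ΔV̇ = 4.6 × (0.6 − 0.8667) = 4.6 × -0.2667 = -1.227 cmH2O.

-1.2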